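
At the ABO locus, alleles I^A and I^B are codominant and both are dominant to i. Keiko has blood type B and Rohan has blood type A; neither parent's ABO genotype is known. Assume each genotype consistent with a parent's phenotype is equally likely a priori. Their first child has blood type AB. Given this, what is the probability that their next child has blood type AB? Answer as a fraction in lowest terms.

Possible genotypes: Keiko ∈ {I^B I^B, I^B i}; Rohan ∈ {I^A I^A, I^A i}.
Weight each parental genotype pair by prior × P(type-AB child):
  I^B I^B × I^A I^A: posterior weight 4/9; P(next child type AB) = 1.
  I^B I^B × I^A i: posterior weight 2/9; P(next child type AB) = 1/2.
  I^B i × I^A I^A: posterior weight 2/9; P(next child type AB) = 1/2.
  I^B i × I^A i: posterior weight 1/9; P(next child type AB) = 1/4.
Weighted sum = 25/36.

25/36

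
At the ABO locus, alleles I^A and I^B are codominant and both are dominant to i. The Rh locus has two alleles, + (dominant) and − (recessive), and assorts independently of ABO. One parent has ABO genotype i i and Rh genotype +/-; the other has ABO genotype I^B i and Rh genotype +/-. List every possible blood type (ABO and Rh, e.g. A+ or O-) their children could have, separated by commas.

O+, O-, B+, B-

Gametes from i i × I^B i give offspring ABO genotypes I^B i, i i, i.e. phenotypes O, B.
Rh cross +/- × +/- → phenotypes Rh+, Rh-.
Combining independently: O+, O-, B+, B-.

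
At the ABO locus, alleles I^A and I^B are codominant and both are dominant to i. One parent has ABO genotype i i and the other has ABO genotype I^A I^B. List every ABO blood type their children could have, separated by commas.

Gametes from i i × I^A I^B give offspring ABO genotypes I^A i, I^B i, i.e. phenotypes A, B.

A, B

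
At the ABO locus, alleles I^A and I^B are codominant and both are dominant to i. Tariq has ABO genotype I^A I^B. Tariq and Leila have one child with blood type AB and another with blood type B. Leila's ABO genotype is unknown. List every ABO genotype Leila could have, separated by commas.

I^A I^B, I^A i, I^B I^B, I^B i

For each candidate genotype of Leila, check whether crossing it with I^A I^B can produce every observed child phenotype.
  I^A I^A → possible child types {A, AB} ✗
  I^A I^B → possible child types {A, B, AB} ✓
  I^A i → possible child types {A, B, AB} ✓
  I^B I^B → possible child types {B, AB} ✓
  I^B i → possible child types {A, B, AB} ✓
  i i → possible child types {A, B} ✗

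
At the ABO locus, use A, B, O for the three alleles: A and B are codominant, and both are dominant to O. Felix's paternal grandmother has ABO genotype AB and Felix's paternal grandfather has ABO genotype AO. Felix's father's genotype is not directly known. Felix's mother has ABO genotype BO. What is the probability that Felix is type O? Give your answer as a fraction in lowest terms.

1/8

Felix's father's ABO genotype from AB × AO: 1/4 AA, 1/4 AB, 1/4 AO, 1/4 BO.
Crossing each possibility with the mother BO and summing P(type O): 1/4·0 + 1/4·0 + 1/4·1/4 + 1/4·1/4 = 1/8.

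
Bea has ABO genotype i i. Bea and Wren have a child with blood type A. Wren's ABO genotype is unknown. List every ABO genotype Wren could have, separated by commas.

I^A I^A, I^A I^B, I^A i

For each candidate genotype of Wren, check whether crossing it with i i can produce every observed child phenotype.
  I^A I^A → possible child types {A} ✓
  I^A I^B → possible child types {A, B} ✓
  I^A i → possible child types {O, A} ✓
  I^B I^B → possible child types {B} ✗
  I^B i → possible child types {O, B} ✗
  i i → possible child types {O} ✗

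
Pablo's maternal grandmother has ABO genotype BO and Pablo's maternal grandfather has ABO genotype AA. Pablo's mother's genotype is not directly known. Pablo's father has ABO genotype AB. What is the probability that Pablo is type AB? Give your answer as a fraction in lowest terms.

Pablo's mother's ABO genotype from BO × AA: 1/2 AB, 1/2 AO.
Crossing each possibility with the father AB and summing P(type AB): 1/2·1/2 + 1/2·1/4 = 3/8.

3/8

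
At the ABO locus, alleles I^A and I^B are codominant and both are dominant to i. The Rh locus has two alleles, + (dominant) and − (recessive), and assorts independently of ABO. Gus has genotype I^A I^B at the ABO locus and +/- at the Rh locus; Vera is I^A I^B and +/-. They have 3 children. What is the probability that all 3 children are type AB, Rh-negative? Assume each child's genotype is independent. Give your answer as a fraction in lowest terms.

1/512

ABO cross I^A I^B × I^A I^B → 1/4 A, 1/4 B, 1/2 AB.
Rh cross +/- × +/- → 3/4 Rh+, 1/4 Rh-; so P(type AB, Rh-negative) = 1/2 × 1/4 = 1/8 per child.
All 3 independent: (1/8)^3 = 1/512.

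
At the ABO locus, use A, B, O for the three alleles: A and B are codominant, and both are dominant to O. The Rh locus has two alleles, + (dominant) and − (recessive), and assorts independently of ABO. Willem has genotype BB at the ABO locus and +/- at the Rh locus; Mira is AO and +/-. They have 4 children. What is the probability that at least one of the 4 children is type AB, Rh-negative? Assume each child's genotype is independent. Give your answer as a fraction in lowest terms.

1695/4096

ABO cross BB × AO → 1/2 B, 1/2 AB.
Rh cross +/- × +/- → 3/4 Rh+, 1/4 Rh-; so P(type AB, Rh-negative) = 1/2 × 1/4 = 1/8 per child.
P(none) = (7/8)^4 = 2401/4096; P(at least one) = 1 − 2401/4096 = 1695/4096.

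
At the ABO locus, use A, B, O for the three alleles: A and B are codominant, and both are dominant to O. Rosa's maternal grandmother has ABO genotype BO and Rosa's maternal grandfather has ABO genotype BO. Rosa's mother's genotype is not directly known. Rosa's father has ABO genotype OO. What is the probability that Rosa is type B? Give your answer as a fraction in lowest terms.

1/2

Rosa's mother's ABO genotype from BO × BO: 1/4 BB, 1/2 BO, 1/4 OO.
Crossing each possibility with the father OO and summing P(type B): 1/4·1 + 1/2·1/2 + 1/4·0 = 1/2.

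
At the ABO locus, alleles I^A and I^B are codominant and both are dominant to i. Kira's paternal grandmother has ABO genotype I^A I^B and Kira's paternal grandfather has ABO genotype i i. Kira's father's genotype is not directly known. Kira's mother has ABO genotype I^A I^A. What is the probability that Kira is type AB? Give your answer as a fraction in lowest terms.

1/4

Kira's father's ABO genotype from I^A I^B × i i: 1/2 I^A i, 1/2 I^B i.
Crossing each possibility with the mother I^A I^A and summing P(type AB): 1/2·0 + 1/2·1/2 = 1/4.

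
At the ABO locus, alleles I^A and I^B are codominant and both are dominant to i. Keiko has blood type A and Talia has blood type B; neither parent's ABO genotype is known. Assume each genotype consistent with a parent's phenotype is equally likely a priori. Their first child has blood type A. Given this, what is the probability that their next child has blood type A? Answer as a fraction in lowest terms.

Possible genotypes: Keiko ∈ {I^A I^A, I^A i}; Talia ∈ {I^B I^B, I^B i}.
Weight each parental genotype pair by prior × P(type-A child):
  I^A I^A × I^B i: posterior weight 2/3; P(next child type A) = 1/2.
  I^A i × I^B i: posterior weight 1/3; P(next child type A) = 1/4.
Weighted sum = 5/12.

5/12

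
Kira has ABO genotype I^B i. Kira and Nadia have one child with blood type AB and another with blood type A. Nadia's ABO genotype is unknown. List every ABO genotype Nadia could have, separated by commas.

I^A I^A, I^A I^B, I^A i

For each candidate genotype of Nadia, check whether crossing it with I^B i can produce every observed child phenotype.
  I^A I^A → possible child types {A, AB} ✓
  I^A I^B → possible child types {A, B, AB} ✓
  I^A i → possible child types {O, A, B, AB} ✓
  I^B I^B → possible child types {B} ✗
  I^B i → possible child types {O, B} ✗
  i i → possible child types {O, B} ✗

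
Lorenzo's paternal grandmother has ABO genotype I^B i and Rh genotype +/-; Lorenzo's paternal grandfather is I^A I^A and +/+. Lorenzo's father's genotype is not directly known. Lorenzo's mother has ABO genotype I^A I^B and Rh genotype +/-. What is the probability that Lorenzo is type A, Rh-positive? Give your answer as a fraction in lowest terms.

21/64

Lorenzo's father's ABO genotype from I^B i × I^A I^A: 1/2 I^A I^B, 1/2 I^A i.
Crossing each possibility with the mother I^A I^B and summing P(type A): 1/2·1/4 + 1/2·1/2 = 3/8.
Similarly for Rh via the father's Rh distribution: P(Rh+) = 7/8.
Independent loci: 3/8 × 7/8 = 21/64.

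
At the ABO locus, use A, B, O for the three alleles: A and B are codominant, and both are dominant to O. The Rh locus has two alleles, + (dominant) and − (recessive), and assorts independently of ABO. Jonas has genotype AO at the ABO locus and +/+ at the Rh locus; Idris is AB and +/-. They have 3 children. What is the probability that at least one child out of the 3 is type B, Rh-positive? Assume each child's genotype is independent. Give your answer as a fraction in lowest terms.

ABO cross AO × AB → 1/2 A, 1/4 B, 1/4 AB.
Rh cross +/+ × +/- → 1 Rh+; so P(type B, Rh-positive) = 1/4 × 1 = 1/4 per child.
P(none) = (3/4)^3 = 27/64; P(at least one) = 1 − 27/64 = 37/64.

37/64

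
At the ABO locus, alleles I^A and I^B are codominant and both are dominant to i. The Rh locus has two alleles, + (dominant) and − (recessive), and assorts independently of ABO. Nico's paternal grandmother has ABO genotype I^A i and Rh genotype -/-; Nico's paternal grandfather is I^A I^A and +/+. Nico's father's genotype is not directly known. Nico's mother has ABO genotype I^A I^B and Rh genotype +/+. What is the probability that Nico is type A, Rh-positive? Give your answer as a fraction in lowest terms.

Nico's father's ABO genotype from I^A i × I^A I^A: 1/2 I^A I^A, 1/2 I^A i.
Crossing each possibility with the mother I^A I^B and summing P(type A): 1/2·1/2 + 1/2·1/2 = 1/2.
Similarly for Rh via the father's Rh distribution: P(Rh+) = 1.
Independent loci: 1/2 × 1 = 1/2.

1/2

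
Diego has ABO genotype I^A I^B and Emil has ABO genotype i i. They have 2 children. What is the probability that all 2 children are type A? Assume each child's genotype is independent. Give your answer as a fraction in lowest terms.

1/4

ABO cross I^A I^B × i i → 1/2 A, 1/2 B.
So P(type A) = 1/2 per child.
All 2 independent: (1/2)^2 = 1/4.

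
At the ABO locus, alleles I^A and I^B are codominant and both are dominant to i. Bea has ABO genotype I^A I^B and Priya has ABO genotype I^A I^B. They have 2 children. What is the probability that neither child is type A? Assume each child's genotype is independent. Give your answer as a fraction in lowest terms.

9/16

ABO cross I^A I^B × I^A I^B → 1/4 A, 1/4 B, 1/2 AB.
So P(type A) = 1/4 per child.
P(not type A) = 3/4 for one child; (3/4)^2 = 9/16.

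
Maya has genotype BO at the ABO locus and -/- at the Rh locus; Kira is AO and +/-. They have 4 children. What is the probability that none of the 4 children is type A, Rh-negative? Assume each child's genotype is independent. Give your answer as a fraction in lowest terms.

ABO cross BO × AO → 1/4 O, 1/4 A, 1/4 B, 1/4 AB.
Rh cross -/- × +/- → 1/2 Rh+, 1/2 Rh-; so P(type A, Rh-negative) = 1/4 × 1/2 = 1/8 per child.
P(not type A, Rh-negative) = 7/8 for one child; (7/8)^4 = 2401/4096.

2401/4096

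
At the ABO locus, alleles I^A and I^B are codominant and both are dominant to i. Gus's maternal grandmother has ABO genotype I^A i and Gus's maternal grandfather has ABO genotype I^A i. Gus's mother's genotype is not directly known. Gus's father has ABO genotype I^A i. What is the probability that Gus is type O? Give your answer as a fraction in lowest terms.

Gus's mother's ABO genotype from I^A i × I^A i: 1/4 I^A I^A, 1/2 I^A i, 1/4 i i.
Crossing each possibility with the father I^A i and summing P(type O): 1/4·0 + 1/2·1/4 + 1/4·1/2 = 1/4.

1/4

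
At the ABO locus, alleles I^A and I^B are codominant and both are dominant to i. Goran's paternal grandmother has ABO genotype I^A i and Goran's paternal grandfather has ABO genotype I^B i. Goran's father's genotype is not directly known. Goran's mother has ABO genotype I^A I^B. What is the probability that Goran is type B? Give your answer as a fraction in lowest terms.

3/8

Goran's father's ABO genotype from I^A i × I^B i: 1/4 I^A I^B, 1/4 I^A i, 1/4 I^B i, 1/4 i i.
Crossing each possibility with the mother I^A I^B and summing P(type B): 1/4·1/4 + 1/4·1/4 + 1/4·1/2 + 1/4·1/2 = 3/8.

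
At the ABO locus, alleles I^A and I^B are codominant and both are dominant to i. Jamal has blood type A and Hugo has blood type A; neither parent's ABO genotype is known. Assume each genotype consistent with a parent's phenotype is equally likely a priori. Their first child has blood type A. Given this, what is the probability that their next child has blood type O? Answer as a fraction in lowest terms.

1/20

Possible genotypes: Jamal ∈ {I^A I^A, I^A i}; Hugo ∈ {I^A I^A, I^A i}.
Weight each parental genotype pair by prior × P(type-A child):
  I^A I^A × I^A I^A: posterior weight 4/15; P(next child type O) = 0.
  I^A I^A × I^A i: posterior weight 4/15; P(next child type O) = 0.
  I^A i × I^A I^A: posterior weight 4/15; P(next child type O) = 0.
  I^A i × I^A i: posterior weight 1/5; P(next child type O) = 1/4.
Weighted sum = 1/20.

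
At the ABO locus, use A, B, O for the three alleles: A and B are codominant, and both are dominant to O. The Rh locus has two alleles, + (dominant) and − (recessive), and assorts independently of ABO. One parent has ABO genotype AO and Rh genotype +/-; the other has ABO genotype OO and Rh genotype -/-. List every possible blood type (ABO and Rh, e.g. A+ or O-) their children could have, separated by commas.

O+, O-, A+, A-

Gametes from AO × OO give offspring ABO genotypes AO, OO, i.e. phenotypes O, A.
Rh cross +/- × -/- → phenotypes Rh+, Rh-.
Combining independently: O+, O-, A+, A-.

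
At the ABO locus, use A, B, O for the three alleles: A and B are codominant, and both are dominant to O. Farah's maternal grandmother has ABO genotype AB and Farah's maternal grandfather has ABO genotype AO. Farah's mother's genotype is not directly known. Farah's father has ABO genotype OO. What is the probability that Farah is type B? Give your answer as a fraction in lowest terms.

Farah's mother's ABO genotype from AB × AO: 1/4 AA, 1/4 AB, 1/4 AO, 1/4 BO.
Crossing each possibility with the father OO and summing P(type B): 1/4·0 + 1/4·1/2 + 1/4·0 + 1/4·1/2 = 1/4.

1/4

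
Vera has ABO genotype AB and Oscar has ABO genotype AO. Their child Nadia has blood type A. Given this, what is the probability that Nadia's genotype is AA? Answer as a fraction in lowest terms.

1/2

Cross AB × AO → 1/4 AA, 1/4 AB, 1/4 AO, 1/4 BO.
Type-A genotypes among offspring: AA (1/4), AO (1/4); total 1/2.
P(AA | type A) = (1/4) / (1/2) = 1/2.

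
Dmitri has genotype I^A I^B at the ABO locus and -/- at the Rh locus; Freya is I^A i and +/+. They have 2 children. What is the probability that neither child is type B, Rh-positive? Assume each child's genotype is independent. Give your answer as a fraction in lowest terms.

9/16

ABO cross I^A I^B × I^A i → 1/2 A, 1/4 B, 1/4 AB.
Rh cross -/- × +/+ → 1 Rh+; so P(type B, Rh-positive) = 1/4 × 1 = 1/4 per child.
P(not type B, Rh-positive) = 3/4 for one child; (3/4)^2 = 9/16.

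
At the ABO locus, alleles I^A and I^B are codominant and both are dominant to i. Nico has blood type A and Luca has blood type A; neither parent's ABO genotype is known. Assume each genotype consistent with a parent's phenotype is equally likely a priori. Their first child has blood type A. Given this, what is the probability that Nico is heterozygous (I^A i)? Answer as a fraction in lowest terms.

Possible genotypes: Nico ∈ {I^A I^A, I^A i}; Luca ∈ {I^A I^A, I^A i}.
Weight each parental genotype pair by prior × P(type-A child):
  I^A I^A × I^A I^A: posterior weight 4/15.
  I^A I^A × I^A i: posterior weight 4/15.
  I^A i × I^A I^A: posterior weight 4/15.
  I^A i × I^A i: posterior weight 1/5.
Sum the posterior weight over pairs where Nico is I^A i: 7/15.

7/15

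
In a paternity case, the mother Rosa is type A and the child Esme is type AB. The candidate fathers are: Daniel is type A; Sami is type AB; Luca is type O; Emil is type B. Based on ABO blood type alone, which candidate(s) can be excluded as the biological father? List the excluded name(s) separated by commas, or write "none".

Daniel, Luca

A candidate is excluded only if no genotype consistent with his phenotype could produce a type AB child with a type A mother.
Daniel (type A): no genotype consistent with that phenotype can produce a type-AB child with a type-A mother.
Luca (type O): no genotype consistent with that phenotype can produce a type-AB child with a type-A mother.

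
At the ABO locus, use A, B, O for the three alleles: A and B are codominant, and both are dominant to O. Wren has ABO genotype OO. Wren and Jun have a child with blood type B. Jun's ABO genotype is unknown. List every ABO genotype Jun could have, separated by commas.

AB, BB, BO

For each candidate genotype of Jun, check whether crossing it with OO can produce every observed child phenotype.
  AA → possible child types {A} ✗
  AB → possible child types {A, B} ✓
  AO → possible child types {O, A} ✗
  BB → possible child types {B} ✓
  BO → possible child types {O, B} ✓
  OO → possible child types {O} ✗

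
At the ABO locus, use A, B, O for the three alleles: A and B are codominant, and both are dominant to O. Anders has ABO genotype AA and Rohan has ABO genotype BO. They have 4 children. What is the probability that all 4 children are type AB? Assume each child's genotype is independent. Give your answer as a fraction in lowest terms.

1/16

ABO cross AA × BO → 1/2 A, 1/2 AB.
So P(type AB) = 1/2 per child.
All 4 independent: (1/2)^4 = 1/16.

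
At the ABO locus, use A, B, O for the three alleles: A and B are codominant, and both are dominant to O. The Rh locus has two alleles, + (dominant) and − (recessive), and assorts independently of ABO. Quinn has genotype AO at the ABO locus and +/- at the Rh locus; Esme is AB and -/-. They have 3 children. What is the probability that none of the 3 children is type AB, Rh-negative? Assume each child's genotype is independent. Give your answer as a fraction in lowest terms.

ABO cross AO × AB → 1/2 A, 1/4 B, 1/4 AB.
Rh cross +/- × -/- → 1/2 Rh+, 1/2 Rh-; so P(type AB, Rh-negative) = 1/4 × 1/2 = 1/8 per child.
P(not type AB, Rh-negative) = 7/8 for one child; (7/8)^3 = 343/512.

343/512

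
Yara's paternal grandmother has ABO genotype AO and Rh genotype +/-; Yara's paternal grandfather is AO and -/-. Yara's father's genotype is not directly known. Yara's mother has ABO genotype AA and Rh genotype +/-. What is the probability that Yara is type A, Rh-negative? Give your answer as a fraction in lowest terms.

3/8

Yara's father's ABO genotype from AO × AO: 1/4 AA, 1/2 AO, 1/4 OO.
Crossing each possibility with the mother AA and summing P(type A): 1/4·1 + 1/2·1 + 1/4·1 = 1.
Similarly for Rh via the father's Rh distribution: P(Rh-) = 3/8.
Independent loci: 1 × 3/8 = 3/8.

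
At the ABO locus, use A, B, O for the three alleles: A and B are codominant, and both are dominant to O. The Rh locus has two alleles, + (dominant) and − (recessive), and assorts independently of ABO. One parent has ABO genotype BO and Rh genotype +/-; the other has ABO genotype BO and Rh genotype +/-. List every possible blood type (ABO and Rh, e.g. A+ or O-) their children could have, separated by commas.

O+, O-, B+, B-

Gametes from BO × BO give offspring ABO genotypes BB, BO, OO, i.e. phenotypes O, B.
Rh cross +/- × +/- → phenotypes Rh+, Rh-.
Combining independently: O+, O-, B+, B-.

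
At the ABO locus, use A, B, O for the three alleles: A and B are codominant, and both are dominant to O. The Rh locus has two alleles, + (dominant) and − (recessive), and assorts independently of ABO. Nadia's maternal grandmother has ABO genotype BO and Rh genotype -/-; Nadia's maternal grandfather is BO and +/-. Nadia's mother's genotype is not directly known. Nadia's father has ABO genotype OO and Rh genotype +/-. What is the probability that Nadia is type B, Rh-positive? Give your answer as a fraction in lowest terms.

5/16

Nadia's mother's ABO genotype from BO × BO: 1/4 BB, 1/2 BO, 1/4 OO.
Crossing each possibility with the father OO and summing P(type B): 1/4·1 + 1/2·1/2 + 1/4·0 = 1/2.
Similarly for Rh via the mother's Rh distribution: P(Rh+) = 5/8.
Independent loci: 1/2 × 5/8 = 5/16.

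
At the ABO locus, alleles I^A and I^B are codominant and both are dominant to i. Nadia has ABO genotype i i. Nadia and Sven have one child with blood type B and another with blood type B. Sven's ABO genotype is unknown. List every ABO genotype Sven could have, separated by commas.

I^A I^B, I^B I^B, I^B i

For each candidate genotype of Sven, check whether crossing it with i i can produce every observed child phenotype.
  I^A I^A → possible child types {A} ✗
  I^A I^B → possible child types {A, B} ✓
  I^A i → possible child types {O, A} ✗
  I^B I^B → possible child types {B} ✓
  I^B i → possible child types {O, B} ✓
  i i → possible child types {O} ✗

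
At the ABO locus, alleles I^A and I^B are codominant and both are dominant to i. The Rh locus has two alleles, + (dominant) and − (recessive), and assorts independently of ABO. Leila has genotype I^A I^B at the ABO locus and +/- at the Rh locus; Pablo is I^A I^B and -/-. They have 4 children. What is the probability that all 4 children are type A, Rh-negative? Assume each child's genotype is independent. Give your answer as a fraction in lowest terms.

1/4096

ABO cross I^A I^B × I^A I^B → 1/4 A, 1/4 B, 1/2 AB.
Rh cross +/- × -/- → 1/2 Rh+, 1/2 Rh-; so P(type A, Rh-negative) = 1/4 × 1/2 = 1/8 per child.
All 4 independent: (1/8)^4 = 1/4096.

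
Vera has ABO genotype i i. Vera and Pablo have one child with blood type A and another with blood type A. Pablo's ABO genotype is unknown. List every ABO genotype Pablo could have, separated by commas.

I^A I^A, I^A I^B, I^A i

For each candidate genotype of Pablo, check whether crossing it with i i can produce every observed child phenotype.
  I^A I^A → possible child types {A} ✓
  I^A I^B → possible child types {A, B} ✓
  I^A i → possible child types {O, A} ✓
  I^B I^B → possible child types {B} ✗
  I^B i → possible child types {O, B} ✗
  i i → possible child types {O} ✗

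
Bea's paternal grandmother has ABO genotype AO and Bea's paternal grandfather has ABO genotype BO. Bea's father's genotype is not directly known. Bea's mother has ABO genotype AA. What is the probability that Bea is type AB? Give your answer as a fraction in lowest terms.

1/4

Bea's father's ABO genotype from AO × BO: 1/4 AB, 1/4 AO, 1/4 BO, 1/4 OO.
Crossing each possibility with the mother AA and summing P(type AB): 1/4·1/2 + 1/4·0 + 1/4·1/2 + 1/4·0 = 1/4.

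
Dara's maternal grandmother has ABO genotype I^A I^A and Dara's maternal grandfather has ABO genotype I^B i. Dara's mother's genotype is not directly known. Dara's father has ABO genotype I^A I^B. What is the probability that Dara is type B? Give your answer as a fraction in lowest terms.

1/4

Dara's mother's ABO genotype from I^A I^A × I^B i: 1/2 I^A I^B, 1/2 I^A i.
Crossing each possibility with the father I^A I^B and summing P(type B): 1/2·1/4 + 1/2·1/4 = 1/4.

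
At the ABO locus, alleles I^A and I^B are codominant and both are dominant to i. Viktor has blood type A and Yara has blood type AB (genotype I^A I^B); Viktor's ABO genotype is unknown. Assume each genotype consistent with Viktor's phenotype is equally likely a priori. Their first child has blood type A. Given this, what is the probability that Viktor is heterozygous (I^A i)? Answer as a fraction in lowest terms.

1/2

Possible genotypes: Viktor ∈ {I^A I^A, I^A i}; Yara ∈ {I^A I^B}.
Weight each parental genotype pair by prior × P(type-A child):
  I^A I^A × I^A I^B: posterior weight 1/2.
  I^A i × I^A I^B: posterior weight 1/2.
Sum the posterior weight over pairs where Viktor is I^A i: 1/2.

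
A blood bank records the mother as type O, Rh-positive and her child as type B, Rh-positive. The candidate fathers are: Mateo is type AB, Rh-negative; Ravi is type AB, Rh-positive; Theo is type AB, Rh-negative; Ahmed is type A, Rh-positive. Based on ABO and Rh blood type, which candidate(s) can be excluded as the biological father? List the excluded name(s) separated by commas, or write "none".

Ahmed

A candidate is excluded only if no genotype consistent with his phenotype could produce a type B, Rh-positive child with a type O, Rh-positive mother.
Ahmed (type A, Rh+): no genotype consistent with that phenotype can produce a type-B Rh+ child with a type-O mother.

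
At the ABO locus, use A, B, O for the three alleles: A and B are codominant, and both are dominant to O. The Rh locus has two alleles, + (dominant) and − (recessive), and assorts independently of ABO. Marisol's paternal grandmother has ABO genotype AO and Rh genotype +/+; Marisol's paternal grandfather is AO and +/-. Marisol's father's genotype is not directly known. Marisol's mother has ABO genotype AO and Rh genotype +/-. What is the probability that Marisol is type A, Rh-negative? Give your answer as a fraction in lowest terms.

Marisol's father's ABO genotype from AO × AO: 1/4 AA, 1/2 AO, 1/4 OO.
Crossing each possibility with the mother AO and summing P(type A): 1/4·1 + 1/2·3/4 + 1/4·1/2 = 3/4.
Similarly for Rh via the father's Rh distribution: P(Rh-) = 1/8.
Independent loci: 3/4 × 1/8 = 3/32.

3/32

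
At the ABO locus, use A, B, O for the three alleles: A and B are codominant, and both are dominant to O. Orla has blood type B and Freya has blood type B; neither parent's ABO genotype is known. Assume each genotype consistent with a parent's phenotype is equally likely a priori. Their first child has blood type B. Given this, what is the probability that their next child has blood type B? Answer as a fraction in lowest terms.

Possible genotypes: Orla ∈ {BB, BO}; Freya ∈ {BB, BO}.
Weight each parental genotype pair by prior × P(type-B child):
  BB × BB: posterior weight 4/15; P(next child type B) = 1.
  BB × BO: posterior weight 4/15; P(next child type B) = 1.
  BO × BB: posterior weight 4/15; P(next child type B) = 1.
  BO × BO: posterior weight 1/5; P(next child type B) = 3/4.
Weighted sum = 19/20.

19/20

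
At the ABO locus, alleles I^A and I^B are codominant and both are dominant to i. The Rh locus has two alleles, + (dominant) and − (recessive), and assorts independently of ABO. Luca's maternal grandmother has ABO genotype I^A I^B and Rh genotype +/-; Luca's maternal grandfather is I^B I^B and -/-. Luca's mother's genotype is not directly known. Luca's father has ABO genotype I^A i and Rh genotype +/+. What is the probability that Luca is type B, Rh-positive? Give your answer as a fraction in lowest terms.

Luca's mother's ABO genotype from I^A I^B × I^B I^B: 1/2 I^A I^B, 1/2 I^B I^B.
Crossing each possibility with the father I^A i and summing P(type B): 1/2·1/4 + 1/2·1/2 = 3/8.
Similarly for Rh via the mother's Rh distribution: P(Rh+) = 1.
Independent loci: 3/8 × 1 = 3/8.

3/8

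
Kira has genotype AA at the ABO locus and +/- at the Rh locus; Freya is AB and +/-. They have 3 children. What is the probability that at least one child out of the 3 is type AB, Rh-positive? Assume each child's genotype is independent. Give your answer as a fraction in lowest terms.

387/512

ABO cross AA × AB → 1/2 A, 1/2 AB.
Rh cross +/- × +/- → 3/4 Rh+, 1/4 Rh-; so P(type AB, Rh-positive) = 1/2 × 3/4 = 3/8 per child.
P(none) = (5/8)^3 = 125/512; P(at least one) = 1 − 125/512 = 387/512.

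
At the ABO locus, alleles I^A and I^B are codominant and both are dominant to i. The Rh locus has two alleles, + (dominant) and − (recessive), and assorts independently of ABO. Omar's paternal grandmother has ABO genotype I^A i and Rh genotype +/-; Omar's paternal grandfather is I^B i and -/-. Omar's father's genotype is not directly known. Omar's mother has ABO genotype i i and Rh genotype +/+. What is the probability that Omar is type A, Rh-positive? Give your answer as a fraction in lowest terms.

Omar's father's ABO genotype from I^A i × I^B i: 1/4 I^A I^B, 1/4 I^A i, 1/4 I^B i, 1/4 i i.
Crossing each possibility with the mother i i and summing P(type A): 1/4·1/2 + 1/4·1/2 + 1/4·0 + 1/4·0 = 1/4.
Similarly for Rh via the father's Rh distribution: P(Rh+) = 1.
Independent loci: 1/4 × 1 = 1/4.

1/4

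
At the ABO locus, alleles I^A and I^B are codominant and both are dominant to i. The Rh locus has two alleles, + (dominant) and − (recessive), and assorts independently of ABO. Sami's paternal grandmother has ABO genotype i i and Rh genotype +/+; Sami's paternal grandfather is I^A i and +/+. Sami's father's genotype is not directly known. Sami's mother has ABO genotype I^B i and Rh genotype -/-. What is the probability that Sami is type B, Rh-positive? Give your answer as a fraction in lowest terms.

Sami's father's ABO genotype from i i × I^A i: 1/2 I^A i, 1/2 i i.
Crossing each possibility with the mother I^B i and summing P(type B): 1/2·1/4 + 1/2·1/2 = 3/8.
Similarly for Rh via the father's Rh distribution: P(Rh+) = 1.
Independent loci: 3/8 × 1 = 3/8.

3/8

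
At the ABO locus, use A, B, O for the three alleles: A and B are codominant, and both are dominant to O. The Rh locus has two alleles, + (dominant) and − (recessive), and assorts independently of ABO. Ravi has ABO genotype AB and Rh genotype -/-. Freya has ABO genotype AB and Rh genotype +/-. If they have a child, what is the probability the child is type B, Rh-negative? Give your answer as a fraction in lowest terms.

ABO cross AB × AB → offspring phenotypes: 1/4 A, 1/4 B, 1/2 AB.
Rh cross -/- × +/- → 1/2 Rh+, 1/2 Rh-.
Independent loci: P(type B, Rh-negative) = 1/4 × 1/2 = 1/8.

1/8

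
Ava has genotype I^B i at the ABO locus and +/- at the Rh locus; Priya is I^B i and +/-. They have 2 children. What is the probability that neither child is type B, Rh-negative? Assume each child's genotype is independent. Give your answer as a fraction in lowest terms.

169/256

ABO cross I^B i × I^B i → 1/4 O, 3/4 B.
Rh cross +/- × +/- → 3/4 Rh+, 1/4 Rh-; so P(type B, Rh-negative) = 3/4 × 1/4 = 3/16 per child.
P(not type B, Rh-negative) = 13/16 for one child; (13/16)^2 = 169/256.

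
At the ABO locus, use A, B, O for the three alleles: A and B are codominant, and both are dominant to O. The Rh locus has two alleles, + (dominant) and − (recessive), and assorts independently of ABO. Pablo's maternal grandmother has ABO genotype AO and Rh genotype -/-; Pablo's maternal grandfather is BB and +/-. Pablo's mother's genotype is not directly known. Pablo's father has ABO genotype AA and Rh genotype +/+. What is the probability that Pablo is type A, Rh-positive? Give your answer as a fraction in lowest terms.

1/2

Pablo's mother's ABO genotype from AO × BB: 1/2 AB, 1/2 BO.
Crossing each possibility with the father AA and summing P(type A): 1/2·1/2 + 1/2·1/2 = 1/2.
Similarly for Rh via the mother's Rh distribution: P(Rh+) = 1.
Independent loci: 1/2 × 1 = 1/2.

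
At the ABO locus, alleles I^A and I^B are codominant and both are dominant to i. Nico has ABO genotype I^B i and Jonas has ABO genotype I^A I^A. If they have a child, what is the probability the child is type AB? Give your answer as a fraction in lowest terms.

ABO cross I^B i × I^A I^A → offspring phenotypes: 1/2 A, 1/2 AB.
So P(type AB) = 1/2.

1/2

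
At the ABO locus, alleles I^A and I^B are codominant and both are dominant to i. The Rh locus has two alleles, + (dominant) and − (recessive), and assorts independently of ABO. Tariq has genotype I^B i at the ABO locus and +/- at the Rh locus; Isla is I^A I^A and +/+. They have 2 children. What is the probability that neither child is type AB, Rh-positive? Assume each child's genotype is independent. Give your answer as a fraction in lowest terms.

1/4

ABO cross I^B i × I^A I^A → 1/2 A, 1/2 AB.
Rh cross +/- × +/+ → 1 Rh+; so P(type AB, Rh-positive) = 1/2 × 1 = 1/2 per child.
P(not type AB, Rh-positive) = 1/2 for one child; (1/2)^2 = 1/4.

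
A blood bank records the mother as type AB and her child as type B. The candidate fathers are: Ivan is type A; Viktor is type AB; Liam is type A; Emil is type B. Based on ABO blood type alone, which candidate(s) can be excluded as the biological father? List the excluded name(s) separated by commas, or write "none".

A candidate is excluded only if no genotype consistent with his phenotype could produce a type B child with a type AB mother.
Every candidate has at least one consistent genotype combination, so none can be excluded.

none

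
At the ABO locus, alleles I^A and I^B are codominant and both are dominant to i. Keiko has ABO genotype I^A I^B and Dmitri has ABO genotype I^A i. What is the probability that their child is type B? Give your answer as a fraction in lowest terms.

1/4

ABO cross I^A I^B × I^A i → offspring phenotypes: 1/2 A, 1/4 B, 1/4 AB.
So P(type B) = 1/4.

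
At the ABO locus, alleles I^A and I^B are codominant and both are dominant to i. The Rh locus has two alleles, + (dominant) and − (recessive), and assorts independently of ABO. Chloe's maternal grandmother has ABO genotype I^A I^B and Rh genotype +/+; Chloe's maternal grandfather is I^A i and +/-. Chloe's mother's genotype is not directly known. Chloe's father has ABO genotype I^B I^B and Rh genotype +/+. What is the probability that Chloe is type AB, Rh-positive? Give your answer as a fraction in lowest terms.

1/2

Chloe's mother's ABO genotype from I^A I^B × I^A i: 1/4 I^A I^A, 1/4 I^A I^B, 1/4 I^A i, 1/4 I^B i.
Crossing each possibility with the father I^B I^B and summing P(type AB): 1/4·1 + 1/4·1/2 + 1/4·1/2 + 1/4·0 = 1/2.
Similarly for Rh via the mother's Rh distribution: P(Rh+) = 1.
Independent loci: 1/2 × 1 = 1/2.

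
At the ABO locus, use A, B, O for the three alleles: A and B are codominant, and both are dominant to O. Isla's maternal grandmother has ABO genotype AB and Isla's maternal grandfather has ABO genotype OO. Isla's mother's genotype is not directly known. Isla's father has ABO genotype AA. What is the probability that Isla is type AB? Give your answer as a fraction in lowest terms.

1/4

Isla's mother's ABO genotype from AB × OO: 1/2 AO, 1/2 BO.
Crossing each possibility with the father AA and summing P(type AB): 1/2·0 + 1/2·1/2 = 1/4.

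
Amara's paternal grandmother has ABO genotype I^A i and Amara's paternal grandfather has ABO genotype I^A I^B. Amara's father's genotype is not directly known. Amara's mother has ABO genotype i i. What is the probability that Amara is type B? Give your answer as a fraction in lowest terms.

Amara's father's ABO genotype from I^A i × I^A I^B: 1/4 I^A I^A, 1/4 I^A I^B, 1/4 I^A i, 1/4 I^B i.
Crossing each possibility with the mother i i and summing P(type B): 1/4·0 + 1/4·1/2 + 1/4·0 + 1/4·1/2 = 1/4.

1/4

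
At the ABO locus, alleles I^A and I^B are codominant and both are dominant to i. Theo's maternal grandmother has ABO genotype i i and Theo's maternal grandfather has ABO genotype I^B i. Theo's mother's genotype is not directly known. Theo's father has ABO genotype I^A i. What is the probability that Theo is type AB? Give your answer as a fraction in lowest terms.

1/8

Theo's mother's ABO genotype from i i × I^B i: 1/2 I^B i, 1/2 i i.
Crossing each possibility with the father I^A i and summing P(type AB): 1/2·1/4 + 1/2·0 = 1/8.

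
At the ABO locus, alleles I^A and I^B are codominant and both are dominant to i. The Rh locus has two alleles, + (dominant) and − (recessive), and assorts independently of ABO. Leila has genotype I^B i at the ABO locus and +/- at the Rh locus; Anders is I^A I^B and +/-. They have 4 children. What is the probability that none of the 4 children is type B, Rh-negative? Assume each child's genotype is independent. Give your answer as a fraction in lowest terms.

2401/4096

ABO cross I^B i × I^A I^B → 1/4 A, 1/2 B, 1/4 AB.
Rh cross +/- × +/- → 3/4 Rh+, 1/4 Rh-; so P(type B, Rh-negative) = 1/2 × 1/4 = 1/8 per child.
P(not type B, Rh-negative) = 7/8 for one child; (7/8)^4 = 2401/4096.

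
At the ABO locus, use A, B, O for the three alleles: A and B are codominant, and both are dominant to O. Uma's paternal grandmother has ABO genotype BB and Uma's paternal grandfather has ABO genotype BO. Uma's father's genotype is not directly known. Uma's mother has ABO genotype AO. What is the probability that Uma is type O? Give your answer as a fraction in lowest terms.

1/8

Uma's father's ABO genotype from BB × BO: 1/2 BB, 1/2 BO.
Crossing each possibility with the mother AO and summing P(type O): 1/2·0 + 1/2·1/4 = 1/8.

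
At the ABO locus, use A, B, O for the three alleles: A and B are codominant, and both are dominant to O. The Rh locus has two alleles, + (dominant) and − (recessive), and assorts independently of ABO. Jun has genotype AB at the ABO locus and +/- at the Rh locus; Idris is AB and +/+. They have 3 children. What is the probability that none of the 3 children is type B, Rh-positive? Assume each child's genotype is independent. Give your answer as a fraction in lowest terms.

27/64

ABO cross AB × AB → 1/4 A, 1/4 B, 1/2 AB.
Rh cross +/- × +/+ → 1 Rh+; so P(type B, Rh-positive) = 1/4 × 1 = 1/4 per child.
P(not type B, Rh-positive) = 3/4 for one child; (3/4)^3 = 27/64.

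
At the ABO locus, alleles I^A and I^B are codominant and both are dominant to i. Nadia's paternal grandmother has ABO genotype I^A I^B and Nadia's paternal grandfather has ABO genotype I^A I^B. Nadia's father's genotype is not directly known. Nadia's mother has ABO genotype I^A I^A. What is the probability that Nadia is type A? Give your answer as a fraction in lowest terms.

Nadia's father's ABO genotype from I^A I^B × I^A I^B: 1/4 I^A I^A, 1/2 I^A I^B, 1/4 I^B I^B.
Crossing each possibility with the mother I^A I^A and summing P(type A): 1/4·1 + 1/2·1/2 + 1/4·0 = 1/2.

1/2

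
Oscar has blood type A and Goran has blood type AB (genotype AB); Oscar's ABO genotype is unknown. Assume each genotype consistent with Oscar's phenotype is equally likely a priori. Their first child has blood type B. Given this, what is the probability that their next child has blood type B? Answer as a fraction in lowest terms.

1/4

Possible genotypes: Oscar ∈ {AA, AO}; Goran ∈ {AB}.
Weight each parental genotype pair by prior × P(type-B child):
  AO × AB: posterior weight 1; P(next child type B) = 1/4.
Weighted sum = 1/4.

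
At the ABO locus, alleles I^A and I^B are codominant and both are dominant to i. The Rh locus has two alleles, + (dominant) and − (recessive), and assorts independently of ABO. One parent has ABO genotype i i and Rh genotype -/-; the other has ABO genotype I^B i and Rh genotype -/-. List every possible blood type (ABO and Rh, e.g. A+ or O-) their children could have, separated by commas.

O-, B-

Gametes from i i × I^B i give offspring ABO genotypes I^B i, i i, i.e. phenotypes O, B.
Rh cross -/- × -/- → phenotypes Rh-.
Combining independently: O-, B-.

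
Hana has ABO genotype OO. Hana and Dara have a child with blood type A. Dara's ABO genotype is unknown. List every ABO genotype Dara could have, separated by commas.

For each candidate genotype of Dara, check whether crossing it with OO can produce every observed child phenotype.
  AA → possible child types {A} ✓
  AB → possible child types {A, B} ✓
  AO → possible child types {O, A} ✓
  BB → possible child types {B} ✗
  BO → possible child types {O, B} ✗
  OO → possible child types {O} ✗

AA, AB, AO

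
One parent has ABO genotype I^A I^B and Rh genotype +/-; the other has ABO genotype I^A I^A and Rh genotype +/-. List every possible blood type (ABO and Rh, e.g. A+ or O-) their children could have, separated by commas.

Gametes from I^A I^B × I^A I^A give offspring ABO genotypes I^A I^A, I^A I^B, i.e. phenotypes A, AB.
Rh cross +/- × +/- → phenotypes Rh+, Rh-.
Combining independently: A+, A-, AB+, AB-.

A+, A-, AB+, AB-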